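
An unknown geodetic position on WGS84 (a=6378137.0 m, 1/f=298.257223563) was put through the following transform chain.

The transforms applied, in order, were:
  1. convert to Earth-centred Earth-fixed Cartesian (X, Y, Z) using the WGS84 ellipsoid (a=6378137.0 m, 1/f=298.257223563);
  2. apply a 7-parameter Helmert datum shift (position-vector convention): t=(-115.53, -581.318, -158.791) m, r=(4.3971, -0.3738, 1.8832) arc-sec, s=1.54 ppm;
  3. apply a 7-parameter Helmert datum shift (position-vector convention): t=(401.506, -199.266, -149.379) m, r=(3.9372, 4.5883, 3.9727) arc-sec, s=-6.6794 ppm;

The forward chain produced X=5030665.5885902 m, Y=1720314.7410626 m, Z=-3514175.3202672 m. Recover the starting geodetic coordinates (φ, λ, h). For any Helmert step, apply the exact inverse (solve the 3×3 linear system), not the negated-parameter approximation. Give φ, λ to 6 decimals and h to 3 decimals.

start: X=5030665.5886, Y=1720314.7411, Z=-3514175.3203 m
→ Helmert⁻¹: X=5030408.9837, Y=1720361.5375, Z=-3513970.3514
→ Helmert⁻¹: X=5030526.1099, Y=1720819.3691, Z=-3513851.9497
→ geod (Bowring, a=6378137.000): φ=-33.63822000°, λ=18.88455700°, h=1342.8970 m

φ=-33.638220°, λ=18.884557°, h=1342.897 m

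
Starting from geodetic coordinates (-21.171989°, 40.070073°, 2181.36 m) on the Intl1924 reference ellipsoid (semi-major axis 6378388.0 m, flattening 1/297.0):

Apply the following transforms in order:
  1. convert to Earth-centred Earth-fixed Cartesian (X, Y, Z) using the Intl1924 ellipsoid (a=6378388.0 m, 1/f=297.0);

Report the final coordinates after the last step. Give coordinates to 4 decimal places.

start: φ=-21.171989°, λ=40.070073°, h=2181.360 m
→ ECEF (a=6378388.000, f=1/297.0): X=4555191.8114, Y=3831763.0361, Z=-2289979.2249

X=4555191.8114 m, Y=3831763.0361 m, Z=-2289979.2249 m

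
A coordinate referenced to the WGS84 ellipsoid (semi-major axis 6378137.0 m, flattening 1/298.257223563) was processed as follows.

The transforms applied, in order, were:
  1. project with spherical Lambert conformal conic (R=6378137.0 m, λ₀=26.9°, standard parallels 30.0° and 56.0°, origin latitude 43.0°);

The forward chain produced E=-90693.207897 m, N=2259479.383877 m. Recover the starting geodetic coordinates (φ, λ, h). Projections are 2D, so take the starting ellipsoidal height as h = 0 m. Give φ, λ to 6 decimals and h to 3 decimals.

start: E=-90693.2079, N=2259479.3839 m
→ lcc⁻¹: φ=63.36768800°, λ=25.16236500°

φ=63.367688°, λ=25.162365°, h=0.000 m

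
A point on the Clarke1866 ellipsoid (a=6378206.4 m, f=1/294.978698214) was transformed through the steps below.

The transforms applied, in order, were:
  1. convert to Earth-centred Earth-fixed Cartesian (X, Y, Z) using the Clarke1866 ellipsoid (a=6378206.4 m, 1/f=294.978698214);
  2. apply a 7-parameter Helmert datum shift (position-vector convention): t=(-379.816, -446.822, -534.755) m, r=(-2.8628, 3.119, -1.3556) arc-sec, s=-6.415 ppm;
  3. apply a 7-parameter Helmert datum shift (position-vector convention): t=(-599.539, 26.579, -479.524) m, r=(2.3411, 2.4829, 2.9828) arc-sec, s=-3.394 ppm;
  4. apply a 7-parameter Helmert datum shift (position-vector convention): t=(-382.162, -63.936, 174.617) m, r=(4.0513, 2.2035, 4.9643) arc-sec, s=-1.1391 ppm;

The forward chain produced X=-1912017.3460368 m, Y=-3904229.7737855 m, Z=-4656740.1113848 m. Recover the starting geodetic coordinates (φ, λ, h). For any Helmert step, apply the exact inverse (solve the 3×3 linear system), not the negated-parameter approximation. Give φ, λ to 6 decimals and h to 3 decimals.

start: X=-1912017.3460, Y=-3904229.7738, Z=-4656740.1114 m
→ Helmert⁻¹: X=-1911681.5780, Y=-3904215.7421, Z=-4656863.7716
→ Helmert⁻¹: X=-1911088.9343, Y=-3904280.7856, Z=-4656378.7426
→ Helmert⁻¹: X=-1910625.3149, Y=-3903806.9426, Z=-4655956.9281
→ geod (Bowring, a=6378206.400): φ=-47.16414000°, λ=-116.07833600°, h=2686.9970 m

φ=-47.164140°, λ=-116.078336°, h=2686.997 m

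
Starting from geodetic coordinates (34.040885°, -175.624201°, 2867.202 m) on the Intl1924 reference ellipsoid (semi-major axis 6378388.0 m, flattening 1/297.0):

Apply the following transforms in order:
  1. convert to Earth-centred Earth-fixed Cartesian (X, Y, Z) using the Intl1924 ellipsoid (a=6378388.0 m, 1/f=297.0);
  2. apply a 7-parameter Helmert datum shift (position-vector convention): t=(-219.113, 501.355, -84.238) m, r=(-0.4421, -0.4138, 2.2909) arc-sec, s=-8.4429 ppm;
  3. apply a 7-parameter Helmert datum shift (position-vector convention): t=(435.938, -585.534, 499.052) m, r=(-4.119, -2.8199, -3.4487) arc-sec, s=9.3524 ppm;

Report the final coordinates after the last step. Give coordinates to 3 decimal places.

start: φ=34.040885°, λ=-175.624201°, h=2867.202 m
→ ECEF (a=6378388.000, f=1/297.0): X=-5277898.9018, Y=-403869.7447, Z=3551864.7876
→ Helmert 7p (PV): X=-5278076.0940, Y=-403415.9860, Z=3551740.8390
→ Helmert 7p (PV): X=-5277744.8210, Y=-403846.1168, Z=3552209.0058

X=-5277744.821 m, Y=-403846.117 m, Z=3552209.006 m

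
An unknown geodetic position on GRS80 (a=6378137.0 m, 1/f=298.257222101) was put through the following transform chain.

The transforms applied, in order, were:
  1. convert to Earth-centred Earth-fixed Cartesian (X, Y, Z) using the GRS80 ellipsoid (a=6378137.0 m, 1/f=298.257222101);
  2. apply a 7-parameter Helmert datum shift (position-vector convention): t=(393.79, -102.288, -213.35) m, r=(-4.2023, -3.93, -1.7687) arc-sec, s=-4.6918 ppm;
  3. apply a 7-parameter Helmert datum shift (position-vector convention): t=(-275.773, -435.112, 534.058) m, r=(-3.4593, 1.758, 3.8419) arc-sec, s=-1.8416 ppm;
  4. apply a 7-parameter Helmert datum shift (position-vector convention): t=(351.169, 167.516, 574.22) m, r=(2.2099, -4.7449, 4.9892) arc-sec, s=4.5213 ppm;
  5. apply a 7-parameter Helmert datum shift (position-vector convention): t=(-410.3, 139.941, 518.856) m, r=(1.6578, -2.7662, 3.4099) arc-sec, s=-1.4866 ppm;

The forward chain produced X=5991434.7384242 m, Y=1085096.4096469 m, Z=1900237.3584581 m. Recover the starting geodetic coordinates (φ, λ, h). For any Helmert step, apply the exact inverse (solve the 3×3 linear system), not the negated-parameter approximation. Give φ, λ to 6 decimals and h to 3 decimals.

start: X=5991434.7384, Y=1085096.4096, Z=1900237.3585 m
→ Helmert⁻¹: X=5991897.3565, Y=1084874.2933, Z=1899632.2504
→ Helmert⁻¹: X=5991589.0143, Y=1084577.2912, Z=1898899.9941
→ Helmert⁻¹: X=5991879.8484, Y=1084870.9572, Z=1898438.6956
→ Helmert⁻¹: X=5991541.0394, Y=1084991.0324, Z=1898568.9007
→ geod (Bowring, a=6378137.000): φ=17.42730700°, λ=10.26429600°, h=1880.1770 m

φ=17.427307°, λ=10.264296°, h=1880.177 m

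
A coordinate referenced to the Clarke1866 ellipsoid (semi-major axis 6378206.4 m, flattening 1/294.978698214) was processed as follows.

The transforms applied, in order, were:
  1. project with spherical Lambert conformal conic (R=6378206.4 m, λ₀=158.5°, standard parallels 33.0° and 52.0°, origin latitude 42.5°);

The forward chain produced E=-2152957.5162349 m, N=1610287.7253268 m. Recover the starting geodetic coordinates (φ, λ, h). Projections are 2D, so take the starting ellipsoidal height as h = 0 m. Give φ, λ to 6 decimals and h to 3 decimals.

φ=53.221994°, λ=125.493872°, h=0.000 m

start: E=-2152957.5162, N=1610287.7253 m
→ lcc⁻¹: φ=53.22199400°, λ=125.49387200°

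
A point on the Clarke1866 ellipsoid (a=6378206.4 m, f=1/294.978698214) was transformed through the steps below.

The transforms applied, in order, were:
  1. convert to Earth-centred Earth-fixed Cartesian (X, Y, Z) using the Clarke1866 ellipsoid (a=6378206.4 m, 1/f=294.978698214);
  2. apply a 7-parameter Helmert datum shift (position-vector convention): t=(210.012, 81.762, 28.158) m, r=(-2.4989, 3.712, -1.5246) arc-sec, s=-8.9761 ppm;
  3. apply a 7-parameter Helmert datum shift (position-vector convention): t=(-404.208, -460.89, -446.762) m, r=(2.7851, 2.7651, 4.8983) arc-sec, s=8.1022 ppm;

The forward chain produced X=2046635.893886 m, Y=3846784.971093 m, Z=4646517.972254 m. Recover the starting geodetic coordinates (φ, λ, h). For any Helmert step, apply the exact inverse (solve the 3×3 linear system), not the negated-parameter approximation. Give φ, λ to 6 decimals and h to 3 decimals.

start: X=2046635.8939, Y=3846784.9711, Z=4646517.9723 m
→ Helmert⁻¹: X=2047052.5846, Y=3847228.8226, Z=4646902.5785
→ Helmert⁻¹: X=2046748.8807, Y=3847140.4233, Z=4646999.5737
→ geod (Bowring, a=6378206.400): φ=47.03405600°, λ=61.98620800°, h=3905.1210 m

φ=47.034056°, λ=61.986208°, h=3905.121 m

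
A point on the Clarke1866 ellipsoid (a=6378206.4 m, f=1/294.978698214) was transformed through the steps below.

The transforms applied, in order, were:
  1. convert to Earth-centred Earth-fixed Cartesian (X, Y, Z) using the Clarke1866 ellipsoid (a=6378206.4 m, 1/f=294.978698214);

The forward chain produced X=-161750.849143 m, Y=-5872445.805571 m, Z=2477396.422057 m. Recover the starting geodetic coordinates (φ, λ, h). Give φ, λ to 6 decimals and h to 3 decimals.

start: X=-161750.8491, Y=-5872445.8056, Z=2477396.4221 m
→ geod (Bowring, a=6378206.400): φ=23.00517800°, λ=-91.57775800°, h=750.9480 m

φ=23.005178°, λ=-91.577758°, h=750.948 m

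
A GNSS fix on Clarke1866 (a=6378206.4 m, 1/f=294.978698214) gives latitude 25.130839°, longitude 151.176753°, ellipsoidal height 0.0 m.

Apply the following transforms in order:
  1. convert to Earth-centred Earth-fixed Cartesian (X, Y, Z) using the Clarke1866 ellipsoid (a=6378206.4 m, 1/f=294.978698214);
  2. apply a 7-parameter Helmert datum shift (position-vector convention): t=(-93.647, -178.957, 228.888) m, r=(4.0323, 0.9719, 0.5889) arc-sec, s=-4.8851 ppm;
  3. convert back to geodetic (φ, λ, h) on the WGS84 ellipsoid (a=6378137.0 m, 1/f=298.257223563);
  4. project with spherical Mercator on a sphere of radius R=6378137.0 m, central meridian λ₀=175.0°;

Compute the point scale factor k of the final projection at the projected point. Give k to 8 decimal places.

1.10456620

start: φ=25.130839°, λ=151.176753°, h=0.000 m
→ ECEF (a=6378206.400, f=1/294.978698214): X=-5062148.7228, Y=2785615.0572, Z=2692049.0935
→ Helmert 7p (PV): X=-5062212.9091, Y=2785355.4125, Z=2692343.1390
→ geod (Bowring, a=6378137.000): φ=25.13185847°, λ=151.17931561°, h=89.0755 m
→ into merc (λ₀=175.0°): φ=25.13185847°, λ−λ₀=-23.82068439°
scale k = 1.10456620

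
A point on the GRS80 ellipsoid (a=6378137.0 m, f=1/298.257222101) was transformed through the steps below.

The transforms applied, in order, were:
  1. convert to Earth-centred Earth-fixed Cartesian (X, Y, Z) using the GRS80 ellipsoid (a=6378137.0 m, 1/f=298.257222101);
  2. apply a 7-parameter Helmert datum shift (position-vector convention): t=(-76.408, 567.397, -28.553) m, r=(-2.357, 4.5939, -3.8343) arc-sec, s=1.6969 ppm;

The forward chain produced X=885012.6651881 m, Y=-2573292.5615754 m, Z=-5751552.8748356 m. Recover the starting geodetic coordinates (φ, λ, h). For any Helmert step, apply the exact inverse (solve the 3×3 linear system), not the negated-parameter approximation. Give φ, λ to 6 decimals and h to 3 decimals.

φ=-64.823749°, λ=-71.019063°, h=2371.740 m

start: X=885012.6652, Y=-2573292.5616, Z=-5751552.8748 m
→ Helmert⁻¹: X=885263.5128, Y=-2573773.4116, Z=-5751524.2563
→ geod (Bowring, a=6378137.000): φ=-64.82374900°, λ=-71.01906300°, h=2371.7400 m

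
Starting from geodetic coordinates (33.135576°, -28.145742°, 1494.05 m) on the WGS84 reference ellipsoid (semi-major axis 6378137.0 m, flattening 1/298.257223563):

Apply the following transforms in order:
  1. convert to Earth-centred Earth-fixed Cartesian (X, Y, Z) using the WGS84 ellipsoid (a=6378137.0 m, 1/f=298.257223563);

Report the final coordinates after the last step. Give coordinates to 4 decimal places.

start: φ=33.135576°, λ=-28.145742°, h=1494.050 m
→ ECEF (a=6378137.000, f=1/298.257223563): X=4715180.2085, Y=-2522511.4114, Z=3467375.9944

X=4715180.2085 m, Y=-2522511.4114 m, Z=3467375.9944 m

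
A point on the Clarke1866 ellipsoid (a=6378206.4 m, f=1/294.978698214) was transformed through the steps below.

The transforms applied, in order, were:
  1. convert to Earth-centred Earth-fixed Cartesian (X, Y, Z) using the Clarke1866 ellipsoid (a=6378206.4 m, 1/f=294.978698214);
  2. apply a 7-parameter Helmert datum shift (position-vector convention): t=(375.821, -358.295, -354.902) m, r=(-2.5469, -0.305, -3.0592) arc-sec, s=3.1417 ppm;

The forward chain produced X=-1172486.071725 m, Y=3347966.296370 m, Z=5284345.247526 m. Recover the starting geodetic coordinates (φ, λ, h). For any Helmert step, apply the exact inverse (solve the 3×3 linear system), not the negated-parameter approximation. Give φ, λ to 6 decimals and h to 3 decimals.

start: X=-1172486.0717, Y=3347966.2964, Z=5284345.2475 m
→ Helmert⁻¹: X=-1172900.0526, Y=3348231.4219, Z=5284726.6240
→ geod (Bowring, a=6378206.400): φ=56.30567800°, λ=109.30558000°, h=1837.0300 m

φ=56.305678°, λ=109.305580°, h=1837.030 m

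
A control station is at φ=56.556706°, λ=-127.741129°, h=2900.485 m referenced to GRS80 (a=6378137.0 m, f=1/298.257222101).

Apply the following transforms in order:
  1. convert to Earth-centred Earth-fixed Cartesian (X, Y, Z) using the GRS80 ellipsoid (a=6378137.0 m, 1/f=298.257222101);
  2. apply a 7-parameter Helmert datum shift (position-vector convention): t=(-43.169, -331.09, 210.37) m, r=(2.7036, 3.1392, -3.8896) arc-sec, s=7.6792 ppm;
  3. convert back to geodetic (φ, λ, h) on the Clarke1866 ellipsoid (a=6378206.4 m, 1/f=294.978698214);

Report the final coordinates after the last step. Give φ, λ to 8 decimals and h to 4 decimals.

φ=56.55749304°, λ=-127.73774208°, h=3379.8333 m

start: φ=56.556706°, λ=-127.741129°, h=2900.485 m
→ ECEF (a=6378137.000, f=1/298.257222101): X=-2157563.0024, Y=-2787422.6644, Z=5301275.2391
→ Helmert 7p (PV): X=-2157594.6213, Y=-2787803.9600, Z=5301522.6192
→ geod (Bowring, a=6378206.400): φ=56.55749304°, λ=-127.73774208°, h=3379.8333 m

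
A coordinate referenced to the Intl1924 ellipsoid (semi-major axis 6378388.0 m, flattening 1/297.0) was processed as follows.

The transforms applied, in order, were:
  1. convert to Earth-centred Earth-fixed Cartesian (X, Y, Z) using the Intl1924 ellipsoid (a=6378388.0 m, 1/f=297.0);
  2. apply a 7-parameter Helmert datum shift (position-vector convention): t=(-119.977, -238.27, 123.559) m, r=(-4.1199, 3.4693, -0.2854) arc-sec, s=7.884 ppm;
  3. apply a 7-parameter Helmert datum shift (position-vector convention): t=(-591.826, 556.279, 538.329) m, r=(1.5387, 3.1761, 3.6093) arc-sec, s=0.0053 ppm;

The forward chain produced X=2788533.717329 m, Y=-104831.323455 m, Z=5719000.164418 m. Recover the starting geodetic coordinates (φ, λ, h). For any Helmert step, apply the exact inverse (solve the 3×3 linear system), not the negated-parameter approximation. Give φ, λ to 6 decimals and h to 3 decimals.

start: X=2788533.7173, Y=-104831.3235, Z=5719000.1644 m
→ Helmert⁻¹: X=2789035.6298, Y=-105393.7464, Z=5718505.5374
→ Helmert⁻¹: X=2789037.5818, Y=-105265.0064, Z=5718381.7031
→ geod (Bowring, a=6378388.000): φ=64.13593300°, λ=-2.16145500°, h=2124.9080 m

φ=64.135933°, λ=-2.161455°, h=2124.908 m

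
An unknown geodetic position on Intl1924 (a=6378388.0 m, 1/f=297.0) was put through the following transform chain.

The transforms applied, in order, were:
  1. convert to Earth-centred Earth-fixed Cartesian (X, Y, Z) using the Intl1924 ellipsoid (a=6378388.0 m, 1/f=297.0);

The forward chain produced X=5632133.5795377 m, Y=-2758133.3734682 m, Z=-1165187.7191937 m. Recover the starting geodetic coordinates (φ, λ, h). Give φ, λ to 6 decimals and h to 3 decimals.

φ=-10.595105°, λ=-26.091628°, h=881.425 m

start: X=5632133.5795, Y=-2758133.3735, Z=-1165187.7192 m
→ geod (Bowring, a=6378388.000): φ=-10.59510500°, λ=-26.09162800°, h=881.4250 m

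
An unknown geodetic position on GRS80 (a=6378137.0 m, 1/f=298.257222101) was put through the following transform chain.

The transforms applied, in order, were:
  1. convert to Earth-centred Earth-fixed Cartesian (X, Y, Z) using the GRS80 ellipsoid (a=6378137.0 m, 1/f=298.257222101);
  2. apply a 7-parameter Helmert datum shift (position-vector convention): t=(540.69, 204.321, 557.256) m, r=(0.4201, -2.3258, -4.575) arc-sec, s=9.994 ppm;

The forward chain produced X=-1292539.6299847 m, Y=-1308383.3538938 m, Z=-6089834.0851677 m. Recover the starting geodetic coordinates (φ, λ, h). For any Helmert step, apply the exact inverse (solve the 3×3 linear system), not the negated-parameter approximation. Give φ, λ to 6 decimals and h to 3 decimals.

start: X=-1292539.6300, Y=-1308383.3539, Z=-6089834.0852 m
→ Helmert⁻¹: X=-1293107.0448, Y=-1308615.6826, Z=-6090313.2283
→ geod (Bowring, a=6378137.000): φ=-73.29794600°, λ=-134.65846900°, h=3583.4420 m

φ=-73.297946°, λ=-134.658469°, h=3583.442 m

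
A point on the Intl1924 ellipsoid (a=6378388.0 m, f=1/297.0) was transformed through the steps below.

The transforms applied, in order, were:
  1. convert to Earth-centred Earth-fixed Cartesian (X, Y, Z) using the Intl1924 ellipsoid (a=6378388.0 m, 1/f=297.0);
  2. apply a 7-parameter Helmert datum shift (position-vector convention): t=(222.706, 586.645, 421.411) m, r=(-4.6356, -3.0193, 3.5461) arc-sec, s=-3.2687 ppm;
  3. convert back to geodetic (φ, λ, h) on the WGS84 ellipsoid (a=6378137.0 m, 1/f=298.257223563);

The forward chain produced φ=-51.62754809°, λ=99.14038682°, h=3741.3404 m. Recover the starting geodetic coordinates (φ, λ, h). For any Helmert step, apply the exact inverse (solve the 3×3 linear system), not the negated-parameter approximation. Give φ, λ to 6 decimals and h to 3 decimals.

start: φ=-51.627548°, λ=99.140387°, h=3741.340 m
→ ECEF (a=6378137.000, f=1/298.257223563): X=-630627.5526, Y=3919446.4130, Z=-4980117.2996
→ Helmert⁻¹: X=-630857.8492, Y=3918995.3542, Z=-4980457.6804
→ geod (Bowring, a=6378388.000): φ=-51.63312400°, λ=99.14470300°, h=3559.5810 m

φ=-51.633124°, λ=99.144703°, h=3559.581 m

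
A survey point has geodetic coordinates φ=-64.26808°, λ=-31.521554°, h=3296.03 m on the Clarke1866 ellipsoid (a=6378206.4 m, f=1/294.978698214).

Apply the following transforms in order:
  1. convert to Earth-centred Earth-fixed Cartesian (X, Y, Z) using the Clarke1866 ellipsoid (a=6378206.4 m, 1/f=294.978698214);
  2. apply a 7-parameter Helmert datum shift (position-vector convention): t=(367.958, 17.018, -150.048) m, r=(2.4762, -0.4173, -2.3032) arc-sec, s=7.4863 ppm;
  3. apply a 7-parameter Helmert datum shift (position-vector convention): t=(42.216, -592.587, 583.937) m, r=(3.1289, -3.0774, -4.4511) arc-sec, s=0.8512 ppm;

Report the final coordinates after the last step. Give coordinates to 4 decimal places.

start: φ=-64.268080°, λ=-31.521554°, h=3296.030 m
→ ECEF (a=6378206.400, f=1/294.978698214): X=2368289.5924, Y=-1452515.4978, Z=-5725529.8644
→ Helmert 7p (PV): X=2368670.6445, Y=-1452467.0636, Z=-5725735.4216
→ Helmert 7p (PV): X=2368768.9592, Y=-1453025.1461, Z=-5725143.0515

X=2368768.9592 m, Y=-1453025.1461 m, Z=-5725143.0515 m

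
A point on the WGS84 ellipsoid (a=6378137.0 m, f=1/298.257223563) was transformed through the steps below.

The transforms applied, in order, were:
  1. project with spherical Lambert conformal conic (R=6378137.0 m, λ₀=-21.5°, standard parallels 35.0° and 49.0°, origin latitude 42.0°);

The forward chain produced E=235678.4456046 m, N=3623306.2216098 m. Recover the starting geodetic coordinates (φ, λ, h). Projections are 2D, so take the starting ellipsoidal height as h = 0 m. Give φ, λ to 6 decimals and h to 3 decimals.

φ=72.807110°, λ=-15.571279°, h=0.000 m

start: E=235678.4456, N=3623306.2216 m
→ lcc⁻¹: φ=72.80711000°, λ=-15.57127900°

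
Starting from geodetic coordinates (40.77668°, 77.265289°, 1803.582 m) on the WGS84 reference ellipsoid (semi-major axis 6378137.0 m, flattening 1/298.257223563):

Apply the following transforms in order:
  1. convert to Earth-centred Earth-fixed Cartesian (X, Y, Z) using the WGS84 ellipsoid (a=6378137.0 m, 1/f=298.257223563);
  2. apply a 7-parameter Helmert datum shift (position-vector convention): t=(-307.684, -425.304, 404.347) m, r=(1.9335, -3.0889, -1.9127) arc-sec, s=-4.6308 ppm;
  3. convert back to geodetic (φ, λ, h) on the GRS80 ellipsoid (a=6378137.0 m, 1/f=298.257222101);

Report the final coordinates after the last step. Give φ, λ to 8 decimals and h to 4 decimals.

start: φ=40.776680°, λ=77.265289°, h=1803.582 m
→ ECEF (a=6378137.000, f=1/298.257223563): X=1066517.0114, Y=4719176.8032, Z=4144852.6264
→ Helmert 7p (PV): X=1066186.0788, Y=4718680.9027, Z=4145297.9876
→ geod (Bowring, a=6378137.000): φ=40.78298910°, λ=77.26781737°, h=1672.9645 m

φ=40.78298910°, λ=77.26781737°, h=1672.9645 m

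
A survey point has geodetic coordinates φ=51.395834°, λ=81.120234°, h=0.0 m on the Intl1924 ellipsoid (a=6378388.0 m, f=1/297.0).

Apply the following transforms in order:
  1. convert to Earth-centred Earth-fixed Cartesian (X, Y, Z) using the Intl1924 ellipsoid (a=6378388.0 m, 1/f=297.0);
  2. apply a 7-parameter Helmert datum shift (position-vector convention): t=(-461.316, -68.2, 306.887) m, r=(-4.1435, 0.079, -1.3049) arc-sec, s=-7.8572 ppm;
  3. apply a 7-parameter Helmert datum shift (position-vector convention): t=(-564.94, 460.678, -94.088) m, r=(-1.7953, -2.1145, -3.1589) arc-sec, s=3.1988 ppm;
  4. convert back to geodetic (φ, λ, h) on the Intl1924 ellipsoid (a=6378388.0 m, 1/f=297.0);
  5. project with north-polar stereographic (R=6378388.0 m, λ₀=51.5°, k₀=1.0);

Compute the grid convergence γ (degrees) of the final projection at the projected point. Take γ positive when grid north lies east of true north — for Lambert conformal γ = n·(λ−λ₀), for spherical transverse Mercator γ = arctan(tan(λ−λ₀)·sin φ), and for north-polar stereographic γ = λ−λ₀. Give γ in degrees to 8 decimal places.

29.63544292

start: φ=51.395834°, λ=81.120234°, h=0.000 m
→ ECEF (a=6378388.000, f=1/297.0): X=615578.6464, Y=3940106.0208, Z=4961236.7502
→ Helmert 7p (PV): X=615139.3200, Y=3940102.6301, Z=4961425.2708
→ Helmert 7p (PV): X=614585.8281, Y=3940609.6746, Z=4961319.0652
→ geod (Bowring, a=6378388.000): φ=51.39387594°, λ=81.13544292°, h=279.2800 m
→ into stereo (λ₀=51.5°): φ=51.39387594°, λ−λ₀=29.63544292°
convergence γ = 29.63544292°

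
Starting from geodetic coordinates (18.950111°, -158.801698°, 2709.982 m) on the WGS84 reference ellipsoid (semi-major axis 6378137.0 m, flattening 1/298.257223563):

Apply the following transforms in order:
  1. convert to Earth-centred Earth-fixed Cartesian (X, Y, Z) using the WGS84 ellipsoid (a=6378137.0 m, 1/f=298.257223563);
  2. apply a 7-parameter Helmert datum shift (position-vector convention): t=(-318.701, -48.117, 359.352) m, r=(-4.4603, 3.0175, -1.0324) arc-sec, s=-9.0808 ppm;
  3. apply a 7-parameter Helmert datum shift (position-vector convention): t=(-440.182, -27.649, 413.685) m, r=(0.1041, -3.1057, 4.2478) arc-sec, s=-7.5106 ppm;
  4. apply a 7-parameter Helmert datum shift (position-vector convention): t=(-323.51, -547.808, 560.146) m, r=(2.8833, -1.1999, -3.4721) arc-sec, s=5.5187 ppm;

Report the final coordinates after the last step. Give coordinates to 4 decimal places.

start: φ=18.950111°, λ=-158.801698°, h=2709.982 m
→ ECEF (a=6378137.000, f=1/298.257223563): X=-5628640.0208, Y=-2183013.6805, Z=2059007.2944
→ Helmert 7p (PV): X=-5628888.4141, Y=-2182969.2778, Z=2059477.4964
→ Helmert 7p (PV): X=-5629272.3733, Y=-2183097.4907, Z=2059789.8590
→ Helmert 7p (PV): X=-5629675.6807, Y=-2183591.3805, Z=2060298.1083

X=-5629675.6807 m, Y=-2183591.3805 m, Z=2060298.1083 m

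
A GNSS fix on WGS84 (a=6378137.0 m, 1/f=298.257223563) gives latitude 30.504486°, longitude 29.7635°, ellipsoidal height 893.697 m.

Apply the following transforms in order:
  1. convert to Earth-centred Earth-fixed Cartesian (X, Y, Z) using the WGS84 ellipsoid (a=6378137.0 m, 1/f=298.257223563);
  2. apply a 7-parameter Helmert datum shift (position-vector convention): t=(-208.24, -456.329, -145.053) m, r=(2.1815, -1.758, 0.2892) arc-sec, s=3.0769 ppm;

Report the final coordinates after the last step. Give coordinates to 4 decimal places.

X=4774964.1742 m, Y=2730262.9486 m, Z=3219071.1210 m

start: φ=30.504486°, λ=29.763500°, h=893.697 m
→ ECEF (a=6378137.000, f=1/298.257223563): X=4775188.9871, Y=2730738.2266, Z=3219136.6889
→ Helmert 7p (PV): X=4774964.1742, Y=2730262.9486, Z=3219071.1210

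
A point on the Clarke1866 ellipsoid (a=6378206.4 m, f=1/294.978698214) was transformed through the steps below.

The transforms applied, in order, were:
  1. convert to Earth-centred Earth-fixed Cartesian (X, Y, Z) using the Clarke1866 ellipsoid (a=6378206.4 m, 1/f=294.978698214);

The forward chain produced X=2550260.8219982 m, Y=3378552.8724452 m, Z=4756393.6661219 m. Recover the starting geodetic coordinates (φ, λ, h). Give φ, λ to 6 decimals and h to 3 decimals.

start: X=2550260.8220, Y=3378552.8724, Z=4756393.6661 m
→ geod (Bowring, a=6378206.400): φ=48.52521000°, λ=52.95310000°, h=1125.5330 m

φ=48.525210°, λ=52.953100°, h=1125.533 m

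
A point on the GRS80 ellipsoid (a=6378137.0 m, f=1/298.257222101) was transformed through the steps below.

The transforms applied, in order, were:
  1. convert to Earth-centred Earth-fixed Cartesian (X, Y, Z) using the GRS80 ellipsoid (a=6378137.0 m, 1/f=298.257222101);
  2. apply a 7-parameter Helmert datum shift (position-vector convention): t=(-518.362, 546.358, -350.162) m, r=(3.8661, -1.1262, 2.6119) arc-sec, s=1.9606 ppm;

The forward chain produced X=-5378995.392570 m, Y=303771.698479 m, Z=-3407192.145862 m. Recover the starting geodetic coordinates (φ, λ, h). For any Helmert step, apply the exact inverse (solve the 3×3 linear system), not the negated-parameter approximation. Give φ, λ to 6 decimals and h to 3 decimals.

start: X=-5378995.3926, Y=303771.6985, Z=-3407192.1459 m
→ Helmert⁻¹: X=-5378481.2469, Y=303228.9977, Z=-3406811.6216
→ geod (Bowring, a=6378137.000): φ=-32.48375700°, λ=176.77318400°, h=1876.4550 m

φ=-32.483757°, λ=176.773184°, h=1876.455 m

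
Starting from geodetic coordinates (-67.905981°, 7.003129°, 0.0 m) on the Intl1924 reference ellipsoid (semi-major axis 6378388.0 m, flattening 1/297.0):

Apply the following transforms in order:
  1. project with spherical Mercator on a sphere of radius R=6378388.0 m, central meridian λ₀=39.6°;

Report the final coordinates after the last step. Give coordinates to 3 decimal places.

start: φ=-67.905981°, λ=7.003129°, h=0.000 m
→ merc (R=6378388.0, λ₀=39.6°): E=-3628809.8808, N=-10419524.8750

E=-3628809.881 m, N=-10419524.875 m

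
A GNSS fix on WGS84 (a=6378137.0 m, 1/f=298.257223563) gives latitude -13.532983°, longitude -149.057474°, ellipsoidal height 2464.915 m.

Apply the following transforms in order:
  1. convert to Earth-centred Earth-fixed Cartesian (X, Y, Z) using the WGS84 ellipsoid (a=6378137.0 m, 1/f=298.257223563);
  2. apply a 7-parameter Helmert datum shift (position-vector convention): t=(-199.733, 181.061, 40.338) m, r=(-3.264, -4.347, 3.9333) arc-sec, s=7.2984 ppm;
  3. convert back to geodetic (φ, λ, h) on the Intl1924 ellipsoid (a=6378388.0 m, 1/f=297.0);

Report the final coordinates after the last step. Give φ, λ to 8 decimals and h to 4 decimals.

φ=-13.53341005°, λ=-149.05842944°, h=2332.1589 m

start: φ=-13.532983°, λ=-149.057474°, h=2464.915 m
→ ECEF (a=6378137.000, f=1/298.257223563): X=-5321569.1825, Y=-3190260.3642, Z=-1483373.6006
→ Helmert 7p (PV): X=-5321715.6562, Y=-3190227.5393, Z=-1483405.7569
→ geod (Bowring, a=6378388.000): φ=-13.53341005°, λ=-149.05842944°, h=2332.1589 m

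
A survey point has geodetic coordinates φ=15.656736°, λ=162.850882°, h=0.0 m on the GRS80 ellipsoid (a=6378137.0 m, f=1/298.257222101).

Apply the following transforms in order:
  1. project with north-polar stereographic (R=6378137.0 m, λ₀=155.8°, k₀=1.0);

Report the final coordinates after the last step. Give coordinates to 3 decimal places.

E=1187317.286 m, N=-9599439.435 m

start: φ=15.656736°, λ=162.850882°, h=0.000 m
→ stereo (R=6378137.0, λ₀=155.8°): E=1187317.2862, N=-9599439.4350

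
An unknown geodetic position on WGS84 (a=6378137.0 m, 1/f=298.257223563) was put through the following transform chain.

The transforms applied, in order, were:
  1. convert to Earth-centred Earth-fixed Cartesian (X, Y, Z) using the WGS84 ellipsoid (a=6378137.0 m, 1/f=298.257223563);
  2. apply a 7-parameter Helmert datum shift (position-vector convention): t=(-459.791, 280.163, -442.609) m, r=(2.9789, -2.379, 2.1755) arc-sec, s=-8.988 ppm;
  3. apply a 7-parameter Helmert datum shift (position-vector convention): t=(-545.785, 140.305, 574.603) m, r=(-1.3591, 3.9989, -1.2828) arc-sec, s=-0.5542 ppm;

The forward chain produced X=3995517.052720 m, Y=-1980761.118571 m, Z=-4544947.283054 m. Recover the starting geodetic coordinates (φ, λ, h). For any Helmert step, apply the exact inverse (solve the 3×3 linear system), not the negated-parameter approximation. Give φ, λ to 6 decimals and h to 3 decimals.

φ=-45.728966°, λ=-26.369282°, h=1125.589 m

start: X=3995517.0527, Y=-1980761.1186, Z=-4544947.2831 m
→ Helmert⁻¹: X=3996165.4954, Y=-1980847.7180, Z=-4545459.9827
→ Helmert⁻¹: X=3996587.8903, Y=-1981253.4805, Z=-4545075.7067
→ geod (Bowring, a=6378137.000): φ=-45.72896600°, λ=-26.36928200°, h=1125.5890 m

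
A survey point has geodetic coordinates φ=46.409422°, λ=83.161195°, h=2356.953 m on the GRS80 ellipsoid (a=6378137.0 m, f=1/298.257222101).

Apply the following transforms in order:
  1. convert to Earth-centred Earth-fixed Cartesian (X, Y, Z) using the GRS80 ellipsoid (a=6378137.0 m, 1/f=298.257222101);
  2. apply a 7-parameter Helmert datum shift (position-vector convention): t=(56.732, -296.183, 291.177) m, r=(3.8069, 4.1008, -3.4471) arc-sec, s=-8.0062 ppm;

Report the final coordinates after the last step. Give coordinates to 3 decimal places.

X=524998.411 m, Y=4375314.853 m, Z=4598775.608 m

start: φ=46.409422°, λ=83.161195°, h=2356.953 m
→ ECEF (a=6378137.000, f=1/298.257222101): X=524781.3315, Y=4375739.7090, Z=4598450.9206
→ Helmert 7p (PV): X=524998.4110, Y=4375314.8528, Z=4598775.6079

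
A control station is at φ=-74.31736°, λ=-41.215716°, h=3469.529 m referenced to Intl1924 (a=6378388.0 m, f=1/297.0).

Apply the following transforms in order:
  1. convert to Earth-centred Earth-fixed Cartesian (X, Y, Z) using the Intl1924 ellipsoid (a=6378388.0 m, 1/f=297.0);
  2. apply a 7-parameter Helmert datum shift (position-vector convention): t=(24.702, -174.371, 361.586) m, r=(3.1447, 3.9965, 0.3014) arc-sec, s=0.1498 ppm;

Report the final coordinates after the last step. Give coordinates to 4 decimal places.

X=1301625.9911 m, Y=-1140278.1586 m, Z=-6121777.1237 m

start: φ=-74.317360°, λ=-41.215716°, h=3469.529 m
→ ECEF (a=6378388.000, f=1/297.0): X=1301718.0472, Y=-1140198.8560, Z=-6122095.1877
→ Helmert 7p (PV): X=1301625.9911, Y=-1140278.1586, Z=-6121777.1237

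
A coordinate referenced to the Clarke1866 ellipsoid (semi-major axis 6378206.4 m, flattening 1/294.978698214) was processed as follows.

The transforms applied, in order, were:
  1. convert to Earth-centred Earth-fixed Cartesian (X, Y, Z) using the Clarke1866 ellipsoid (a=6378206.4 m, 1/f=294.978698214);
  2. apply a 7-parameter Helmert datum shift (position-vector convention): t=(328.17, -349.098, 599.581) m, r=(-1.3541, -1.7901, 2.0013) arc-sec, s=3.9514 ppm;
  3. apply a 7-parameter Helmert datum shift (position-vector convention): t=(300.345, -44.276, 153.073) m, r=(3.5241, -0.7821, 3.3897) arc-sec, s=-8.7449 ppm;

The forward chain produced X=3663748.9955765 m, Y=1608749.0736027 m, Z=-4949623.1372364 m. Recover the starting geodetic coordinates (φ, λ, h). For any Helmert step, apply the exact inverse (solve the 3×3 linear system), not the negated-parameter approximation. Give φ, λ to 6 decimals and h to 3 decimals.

start: X=3663748.9956, Y=1608749.0736, Z=-4949623.1372 m
→ Helmert⁻¹: X=3663488.3552, Y=1608662.6437, Z=-4949860.8714
→ Helmert⁻¹: X=3663118.3587, Y=1609002.3413, Z=-4950462.1192
→ geod (Bowring, a=6378206.400): φ=-51.24529300°, λ=23.71318900°, h=-8.3390 m

φ=-51.245293°, λ=23.713189°, h=-8.339 m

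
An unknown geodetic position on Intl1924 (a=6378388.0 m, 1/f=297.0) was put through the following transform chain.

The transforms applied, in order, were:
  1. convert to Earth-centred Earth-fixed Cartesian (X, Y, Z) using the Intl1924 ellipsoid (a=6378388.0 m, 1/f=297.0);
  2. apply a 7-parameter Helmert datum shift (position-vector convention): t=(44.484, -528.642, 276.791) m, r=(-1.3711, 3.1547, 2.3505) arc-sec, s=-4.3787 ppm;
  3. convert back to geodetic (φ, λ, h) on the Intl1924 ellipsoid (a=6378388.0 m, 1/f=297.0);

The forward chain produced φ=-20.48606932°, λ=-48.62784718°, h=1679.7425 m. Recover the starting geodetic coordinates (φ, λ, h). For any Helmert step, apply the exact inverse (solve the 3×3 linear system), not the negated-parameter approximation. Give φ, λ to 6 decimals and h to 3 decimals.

start: φ=-20.486069°, λ=-48.627847°, h=1679.743 m
→ ECEF (a=6378388.000, f=1/297.0): X=3951827.5970, Y=-4486862.7679, Z=-2218800.1648
→ Helmert⁻¹: X=3951783.2311, Y=-4486384.0523, Z=-2219056.0546
→ geod (Bowring, a=6378388.000): φ=-20.48946200°, λ=-48.62513400°, h=1405.3230 m

φ=-20.489462°, λ=-48.625134°, h=1405.323 m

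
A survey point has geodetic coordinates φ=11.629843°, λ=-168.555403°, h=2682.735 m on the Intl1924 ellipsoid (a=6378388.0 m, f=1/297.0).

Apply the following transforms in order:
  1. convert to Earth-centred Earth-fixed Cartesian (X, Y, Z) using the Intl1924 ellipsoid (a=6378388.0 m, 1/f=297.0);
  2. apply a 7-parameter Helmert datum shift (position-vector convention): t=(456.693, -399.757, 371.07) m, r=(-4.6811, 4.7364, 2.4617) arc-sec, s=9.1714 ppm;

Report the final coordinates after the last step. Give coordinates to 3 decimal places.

X=-6126191.776 m, Y=-1240765.268 m, Z=1278430.074 m

start: φ=11.629843°, λ=-168.555403°, h=2682.735 m
→ ECEF (a=6378388.000, f=1/297.0): X=-6126636.4254, Y=-1240310.0173, Z=1277878.4501
→ Helmert 7p (PV): X=-6126191.7756, Y=-1240765.2685, Z=1278430.0742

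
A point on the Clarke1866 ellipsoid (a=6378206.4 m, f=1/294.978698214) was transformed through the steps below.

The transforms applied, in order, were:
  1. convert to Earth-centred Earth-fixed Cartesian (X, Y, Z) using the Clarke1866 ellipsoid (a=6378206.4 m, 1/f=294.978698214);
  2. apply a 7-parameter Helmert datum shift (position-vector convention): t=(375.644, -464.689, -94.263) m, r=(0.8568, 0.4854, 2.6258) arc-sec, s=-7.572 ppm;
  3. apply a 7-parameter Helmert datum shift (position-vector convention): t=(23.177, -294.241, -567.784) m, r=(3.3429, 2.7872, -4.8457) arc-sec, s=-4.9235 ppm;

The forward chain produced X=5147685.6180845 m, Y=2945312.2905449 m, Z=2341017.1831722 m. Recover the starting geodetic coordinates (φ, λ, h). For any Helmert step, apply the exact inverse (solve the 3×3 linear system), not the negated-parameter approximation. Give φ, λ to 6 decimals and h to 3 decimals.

start: X=5147685.6181, Y=2945312.2905, Z=2341017.1832 m
→ Helmert⁻¹: X=5147586.9400, Y=2945779.9148, Z=2341618.3122
→ Helmert⁻¹: X=5147282.2662, Y=2946211.1141, Z=2341730.1816
→ geod (Bowring, a=6378206.400): φ=21.67934900°, λ=29.78604000°, h=1114.7680 m

φ=21.679349°, λ=29.786040°, h=1114.768 m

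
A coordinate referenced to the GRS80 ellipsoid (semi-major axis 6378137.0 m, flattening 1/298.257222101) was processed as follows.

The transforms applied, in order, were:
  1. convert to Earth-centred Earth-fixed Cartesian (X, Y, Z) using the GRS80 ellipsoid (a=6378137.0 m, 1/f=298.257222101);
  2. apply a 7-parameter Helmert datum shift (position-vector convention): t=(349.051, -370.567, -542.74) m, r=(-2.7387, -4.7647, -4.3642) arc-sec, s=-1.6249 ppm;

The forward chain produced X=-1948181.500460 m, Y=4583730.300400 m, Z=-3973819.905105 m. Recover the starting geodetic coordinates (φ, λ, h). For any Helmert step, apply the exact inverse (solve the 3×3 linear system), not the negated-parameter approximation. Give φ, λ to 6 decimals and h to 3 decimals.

φ=-38.765152°, λ=113.030484°, h=1845.373 m

start: X=-1948181.5005, Y=4583730.3004, Z=-3973819.9051 m
→ Helmert⁻¹: X=-1948722.4896, Y=4584119.8388, Z=-3973177.7399
→ geod (Bowring, a=6378137.000): φ=-38.76515200°, λ=113.03048400°, h=1845.3730 m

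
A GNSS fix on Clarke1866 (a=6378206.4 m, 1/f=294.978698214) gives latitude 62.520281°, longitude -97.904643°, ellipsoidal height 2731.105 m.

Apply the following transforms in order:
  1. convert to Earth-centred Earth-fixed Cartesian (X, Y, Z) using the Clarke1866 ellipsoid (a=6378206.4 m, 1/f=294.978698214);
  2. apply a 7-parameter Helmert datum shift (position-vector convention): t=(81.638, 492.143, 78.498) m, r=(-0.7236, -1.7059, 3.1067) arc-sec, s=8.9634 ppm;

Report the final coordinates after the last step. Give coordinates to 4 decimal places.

start: φ=62.520281°, λ=-97.904643°, h=2731.105 m
→ ECEF (a=6378206.400, f=1/294.978698214): X=-406008.5289, Y=-2924205.1695, Z=5637733.2755
→ Helmert 7p (PV): X=-405933.1131, Y=-2923725.5745, Z=5637869.2074

X=-405933.1131 m, Y=-2923725.5745 m, Z=5637869.2074 m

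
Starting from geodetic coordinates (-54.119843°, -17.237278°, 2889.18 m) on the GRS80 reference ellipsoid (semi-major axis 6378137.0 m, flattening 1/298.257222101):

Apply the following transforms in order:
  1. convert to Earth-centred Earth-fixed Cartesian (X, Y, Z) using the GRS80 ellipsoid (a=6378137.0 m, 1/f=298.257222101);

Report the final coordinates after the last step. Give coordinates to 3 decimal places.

start: φ=-54.119843°, λ=-17.237278°, h=2889.180 m
→ ECEF (a=6378137.000, f=1/298.257222101): X=3579765.0937, Y=-1110675.1771, Z=-5146914.1019

X=3579765.094 m, Y=-1110675.177 m, Z=-5146914.102 m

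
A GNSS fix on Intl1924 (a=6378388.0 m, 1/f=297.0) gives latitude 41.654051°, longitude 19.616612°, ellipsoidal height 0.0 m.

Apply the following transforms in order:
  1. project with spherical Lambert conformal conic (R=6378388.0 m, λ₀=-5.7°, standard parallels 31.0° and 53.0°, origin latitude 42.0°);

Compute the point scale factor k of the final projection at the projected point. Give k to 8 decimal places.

start: φ=41.654051°, λ=19.616612°, h=0.000 m
→ into lcc (λ₀=-5.7°): φ=41.65405100°, λ−λ₀=25.31661200°
scale k = 0.98163122

0.98163122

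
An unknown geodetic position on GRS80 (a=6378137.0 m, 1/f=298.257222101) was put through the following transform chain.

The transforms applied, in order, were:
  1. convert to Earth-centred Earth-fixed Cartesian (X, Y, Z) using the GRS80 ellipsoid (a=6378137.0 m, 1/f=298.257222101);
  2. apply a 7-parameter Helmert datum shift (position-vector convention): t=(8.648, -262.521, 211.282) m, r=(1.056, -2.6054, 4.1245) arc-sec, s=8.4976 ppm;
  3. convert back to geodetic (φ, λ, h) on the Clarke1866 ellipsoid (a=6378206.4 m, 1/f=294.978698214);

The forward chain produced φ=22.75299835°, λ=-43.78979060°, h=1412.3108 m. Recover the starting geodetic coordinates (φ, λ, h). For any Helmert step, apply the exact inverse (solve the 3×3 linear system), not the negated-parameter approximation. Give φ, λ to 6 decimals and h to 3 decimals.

φ=22.750047°, λ=-43.788853°, h=1136.964 m

start: φ=22.752998°, λ=-43.789791°, h=1412.311 m
→ ECEF (a=6378206.400, f=1/294.978698214): X=4249108.5941, Y=-4073295.4750, Z=2451920.5228
→ Helmert⁻¹: X=4249013.3613, Y=-4073070.7556, Z=2451655.5893
→ geod (Bowring, a=6378137.000): φ=22.75004700°, λ=-43.78885300°, h=1136.9640 m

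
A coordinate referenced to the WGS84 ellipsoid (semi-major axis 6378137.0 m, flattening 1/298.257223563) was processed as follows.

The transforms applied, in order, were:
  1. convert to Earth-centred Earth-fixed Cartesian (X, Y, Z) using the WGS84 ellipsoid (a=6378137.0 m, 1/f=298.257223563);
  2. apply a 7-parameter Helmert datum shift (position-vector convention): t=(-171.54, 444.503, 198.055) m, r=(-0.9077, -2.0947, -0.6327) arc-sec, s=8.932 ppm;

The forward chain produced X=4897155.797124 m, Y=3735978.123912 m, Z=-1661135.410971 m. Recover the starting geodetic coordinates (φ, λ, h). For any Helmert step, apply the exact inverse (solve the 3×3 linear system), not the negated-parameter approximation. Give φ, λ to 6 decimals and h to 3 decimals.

φ=-15.192144°, λ=37.335621°, h=2765.902 m

start: X=4897155.7971, Y=3735978.1239, Z=-1661135.4110 m
→ Helmert⁻¹: X=4897255.2645, Y=3735522.5884, Z=-1661351.9219
→ geod (Bowring, a=6378137.000): φ=-15.19214400°, λ=37.33562100°, h=2765.9020 m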